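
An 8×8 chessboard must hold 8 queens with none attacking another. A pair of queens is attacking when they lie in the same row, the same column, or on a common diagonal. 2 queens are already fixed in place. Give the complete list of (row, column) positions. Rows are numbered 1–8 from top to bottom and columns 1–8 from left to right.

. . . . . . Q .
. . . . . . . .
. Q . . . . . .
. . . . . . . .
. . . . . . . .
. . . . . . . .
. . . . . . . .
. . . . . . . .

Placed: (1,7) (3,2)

Row 2: attacked by (1,7)→{6,7,8}; (3,2)→{1,2,3}. Safe: 4, 5. Place at column 4.
Row 4: attacked by (1,7)→{4,7}; (2,4)→{2,4,6}; (3,2)→{1,2,3}. Safe: 5, 8. Place at column 8.
Row 5: attacked by (1,7)→{3,7}; (2,4)→{1,4,7}; (3,2)→{2,4}; (4,8)→{7,8}. Safe: 5, 6. Place at column 6.
Row 6: attacked by (1,7)→{2,7}; (2,4)→{4,8}; (3,2)→{2,5}; (4,8)→{6,8}; (5,6)→{5,6,7}. Safe: 1, 3. Place at column 1.
Row 7: attacked by (1,7)→{1,7}; (2,4)→{4}; (3,2)→{2,6}; (4,8)→{5,8}; (5,6)→{4,6,8}; (6,1)→{1,2}. Safe: 3. Place at column 3.
Row 8: attacked by (1,7)→{7}; (2,4)→{4}; (3,2)→{2,7}; (4,8)→{4,8}; (5,6)→{3,6}; (6,1)→{1,3}; (7,3)→{2,3,4}. Safe: 5. Place at column 5.
Columns [7, 4, 2, 8, 6, 1, 3, 5], r−c [-6, -2, 1, -4, -1, 5, 4, 3], r+c [8, 6, 5, 12, 11, 7, 10, 13] are all distinct, so no two queens attack.

(1,7) (2,4) (3,2) (4,8) (5,6) (6,1) (7,3) (8,5)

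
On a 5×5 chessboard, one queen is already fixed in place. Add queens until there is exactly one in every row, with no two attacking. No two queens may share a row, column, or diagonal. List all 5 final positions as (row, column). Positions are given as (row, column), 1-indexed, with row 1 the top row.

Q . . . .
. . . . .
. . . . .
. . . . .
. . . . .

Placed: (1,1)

Row 2: attacked by (1,1)→{1,2}. Safe: 3, 4, 5. Place at column 3.
Row 3: attacked by (1,1)→{1,3}; (2,3)→{2,3,4}. Safe: 5. Place at column 5.
Row 4: attacked by (1,1)→{1,4}; (2,3)→{1,3,5}; (3,5)→{4,5}. Safe: 2. Place at column 2.
Row 5: attacked by (1,1)→{1,5}; (2,3)→{3}; (3,5)→{3,5}; (4,2)→{1,2,3}. Safe: 4. Place at column 4.
Columns [1, 3, 5, 2, 4], r−c [0, -1, -2, 2, 1], r+c [2, 5, 8, 6, 9] are all distinct, so no two queens attack.

(1,1) (2,3) (3,5) (4,2) (5,4)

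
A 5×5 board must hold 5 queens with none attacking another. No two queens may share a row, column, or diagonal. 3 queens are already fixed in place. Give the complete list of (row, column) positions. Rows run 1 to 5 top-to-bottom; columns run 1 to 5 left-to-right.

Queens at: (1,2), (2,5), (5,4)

(1,2) (2,5) (3,3) (4,1) (5,4)

Row 3: attacked by (1,2)→{2,4}; (2,5)→{4,5}; (5,4)→{2,4}. Safe: 1, 3. Place at column 3.
Row 4: attacked by (1,2)→{2,5}; (2,5)→{3,5}; (3,3)→{2,3,4}; (5,4)→{3,4,5}. Safe: 1. Place at column 1.
Columns [2, 5, 3, 1, 4], r−c [-1, -3, 0, 3, 1], r+c [3, 7, 6, 5, 9] are all distinct, so no two queens attack.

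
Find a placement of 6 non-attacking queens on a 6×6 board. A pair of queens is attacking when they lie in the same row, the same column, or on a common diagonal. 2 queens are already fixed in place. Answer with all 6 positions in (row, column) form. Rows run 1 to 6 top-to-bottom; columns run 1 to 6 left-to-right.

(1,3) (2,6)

(1,3) (2,6) (3,2) (4,5) (5,1) (6,4)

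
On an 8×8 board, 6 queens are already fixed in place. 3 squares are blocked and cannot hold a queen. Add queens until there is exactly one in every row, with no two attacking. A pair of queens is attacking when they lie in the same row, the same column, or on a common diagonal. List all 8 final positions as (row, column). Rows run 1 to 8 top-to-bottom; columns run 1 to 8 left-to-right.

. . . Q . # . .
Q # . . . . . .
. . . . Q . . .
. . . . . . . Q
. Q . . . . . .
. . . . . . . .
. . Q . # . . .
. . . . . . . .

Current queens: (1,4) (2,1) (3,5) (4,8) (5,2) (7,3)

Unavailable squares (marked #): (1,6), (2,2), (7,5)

Row 6: attacked by (1,4)→{4}; (2,1)→{1,5}; (3,5)→{2,5,8}; (4,8)→{6,8}; (5,2)→{1,2,3}; (7,3)→{2,3,4}. Safe: 7. Place at column 7.
Row 8: attacked by (1,4)→{4}; (2,1)→{1,7}; (3,5)→{5}; (4,8)→{4,8}; (5,2)→{2,5}; (6,7)→{5,7}; (7,3)→{2,3,4}. Safe: 6. Place at column 6.
Columns [4, 1, 5, 8, 2, 7, 3, 6], r−c [-3, 1, -2, -4, 3, -1, 4, 2], r+c [5, 3, 8, 12, 7, 13, 10, 14] are all distinct, so no two queens attack.

(1,4) (2,1) (3,5) (4,8) (5,2) (6,7) (7,3) (8,6)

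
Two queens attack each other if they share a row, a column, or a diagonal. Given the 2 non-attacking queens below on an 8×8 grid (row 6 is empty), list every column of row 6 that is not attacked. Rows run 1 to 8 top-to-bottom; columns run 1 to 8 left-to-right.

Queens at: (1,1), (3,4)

columns 2, 3, 5, 8

(1,1) attacks row 6 at column 1 and diagonals 6.
(3,4) attacks row 6 at column 4 and diagonals 1, 7.
Attacked columns: {1, 4, 6, 7}. Safe: {2, 3, 5, 8}.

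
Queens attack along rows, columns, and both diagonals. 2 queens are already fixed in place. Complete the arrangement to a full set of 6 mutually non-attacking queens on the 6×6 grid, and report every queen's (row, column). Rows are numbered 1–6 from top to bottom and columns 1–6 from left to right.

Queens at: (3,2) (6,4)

Row 1: attacked by (3,2)→{2,4}; (6,4)→{4}. Safe: 1, 3, 5, 6. Place at column 3.
Row 2: attacked by (1,3)→{2,3,4}; (3,2)→{1,2,3}; (6,4)→{4}. Safe: 5, 6. Place at column 6.
Row 4: attacked by (1,3)→{3,6}; (2,6)→{4,6}; (3,2)→{1,2,3}; (6,4)→{2,4,6}. Safe: 5. Place at column 5.
Row 5: attacked by (1,3)→{3}; (2,6)→{3,6}; (3,2)→{2,4}; (4,5)→{4,5,6}; (6,4)→{3,4,5}. Safe: 1. Place at column 1.
Columns [3, 6, 2, 5, 1, 4], r−c [-2, -4, 1, -1, 4, 2], r+c [4, 8, 5, 9, 6, 10] are all distinct, so no two queens attack.

(1,3) (2,6) (3,2) (4,5) (5,1) (6,4)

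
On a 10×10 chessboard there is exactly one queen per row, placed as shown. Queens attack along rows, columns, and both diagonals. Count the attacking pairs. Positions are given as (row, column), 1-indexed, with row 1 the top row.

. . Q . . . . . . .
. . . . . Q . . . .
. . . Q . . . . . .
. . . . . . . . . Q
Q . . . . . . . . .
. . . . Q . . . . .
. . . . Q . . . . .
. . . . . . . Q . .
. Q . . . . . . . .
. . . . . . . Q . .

4

Same column: (6,5)–(7,5) (column 5); (8,8)–(10,8) (column 8).
Same diagonal: (6,5)–(9,2) (|6−9| = |5−2| = 3); (7,5)–(10,8) (|7−10| = |5−8| = 3).
Total attacking pairs: 4.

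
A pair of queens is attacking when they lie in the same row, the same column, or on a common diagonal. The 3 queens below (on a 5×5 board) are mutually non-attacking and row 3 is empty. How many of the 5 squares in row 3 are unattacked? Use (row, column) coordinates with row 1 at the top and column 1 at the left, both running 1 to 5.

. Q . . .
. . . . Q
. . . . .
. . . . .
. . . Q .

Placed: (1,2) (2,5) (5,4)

2

(1,2) attacks row 3 at column 2 and diagonals 4.
(2,5) attacks row 3 at column 5 and diagonals 4.
(5,4) attacks row 3 at column 4 and diagonals 2.
Attacked columns: {2, 4, 5}. Safe: {1, 3}.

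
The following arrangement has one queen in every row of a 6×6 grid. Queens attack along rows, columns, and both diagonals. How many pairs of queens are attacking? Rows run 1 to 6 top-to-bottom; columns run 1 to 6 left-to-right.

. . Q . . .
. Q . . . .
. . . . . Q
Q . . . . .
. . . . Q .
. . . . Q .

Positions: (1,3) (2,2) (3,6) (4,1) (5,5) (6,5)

Same column: (5,5)–(6,5) (column 5).
Same diagonal: (1,3)–(2,2) (|1−2| = |3−2| = 1); (2,2)–(5,5) (|2−5| = |2−5| = 3).
Total attacking pairs: 3.

3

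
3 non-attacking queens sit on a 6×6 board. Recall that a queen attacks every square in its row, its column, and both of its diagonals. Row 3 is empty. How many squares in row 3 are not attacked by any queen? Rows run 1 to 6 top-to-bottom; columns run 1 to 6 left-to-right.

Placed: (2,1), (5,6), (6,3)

1

(2,1) attacks row 3 at column 1 and diagonals 2.
(5,6) attacks row 3 at column 6 and diagonals 4.
(6,3) attacks row 3 at column 3 and diagonals 6.
Attacked columns: {1, 2, 3, 4, 6}. Safe: {5}.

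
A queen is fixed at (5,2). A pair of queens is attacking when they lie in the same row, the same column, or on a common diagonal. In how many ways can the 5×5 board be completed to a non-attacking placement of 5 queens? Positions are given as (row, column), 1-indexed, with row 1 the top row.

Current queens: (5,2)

Branch on row 1: col 1 → 0; col 3 → 0; col 4 → 1; col 5 → 1.
Sum: 0 + 0 + 1 + 1 = 2.

2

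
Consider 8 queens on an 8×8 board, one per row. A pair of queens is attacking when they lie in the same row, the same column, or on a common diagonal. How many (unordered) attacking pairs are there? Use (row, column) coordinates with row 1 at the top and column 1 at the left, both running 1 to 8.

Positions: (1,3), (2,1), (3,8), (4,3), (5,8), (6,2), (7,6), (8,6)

7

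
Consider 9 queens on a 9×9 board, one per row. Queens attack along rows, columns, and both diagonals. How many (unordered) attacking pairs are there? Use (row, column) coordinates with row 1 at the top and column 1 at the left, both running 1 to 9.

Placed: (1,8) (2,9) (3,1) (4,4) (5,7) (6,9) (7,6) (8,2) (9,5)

2

Same column: (2,9)–(6,9) (column 9).
Same diagonal: (1,8)–(2,9) (|1−2| = |8−9| = 1).
Total attacking pairs: 2.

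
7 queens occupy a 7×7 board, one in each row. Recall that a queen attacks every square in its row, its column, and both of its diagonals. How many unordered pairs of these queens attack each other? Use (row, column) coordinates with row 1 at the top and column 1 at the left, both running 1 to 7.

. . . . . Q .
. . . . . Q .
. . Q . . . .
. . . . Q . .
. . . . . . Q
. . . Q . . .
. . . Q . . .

Same column: (1,6)–(2,6) (column 6); (6,4)–(7,4) (column 4).
Total attacking pairs: 2.

2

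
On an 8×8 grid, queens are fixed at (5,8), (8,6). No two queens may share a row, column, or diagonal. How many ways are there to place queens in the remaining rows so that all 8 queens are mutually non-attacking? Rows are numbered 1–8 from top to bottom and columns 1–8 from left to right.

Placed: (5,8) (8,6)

Branch on row 1: col 1 → 0; col 2 → 0; col 3 → 1; col 5 → 1; col 7 → 2.
Sum: 0 + 0 + 1 + 1 + 2 = 4.

4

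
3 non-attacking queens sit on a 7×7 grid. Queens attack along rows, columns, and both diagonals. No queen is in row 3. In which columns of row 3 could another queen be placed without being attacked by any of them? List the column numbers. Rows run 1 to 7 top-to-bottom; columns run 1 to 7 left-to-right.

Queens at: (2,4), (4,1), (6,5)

columns 6, 7

(2,4) attacks row 3 at column 4 and diagonals 3, 5.
(4,1) attacks row 3 at column 1 and diagonals 2.
(6,5) attacks row 3 at column 5 and diagonals 2.
Attacked columns: {1, 2, 3, 4, 5}. Safe: {6, 7}.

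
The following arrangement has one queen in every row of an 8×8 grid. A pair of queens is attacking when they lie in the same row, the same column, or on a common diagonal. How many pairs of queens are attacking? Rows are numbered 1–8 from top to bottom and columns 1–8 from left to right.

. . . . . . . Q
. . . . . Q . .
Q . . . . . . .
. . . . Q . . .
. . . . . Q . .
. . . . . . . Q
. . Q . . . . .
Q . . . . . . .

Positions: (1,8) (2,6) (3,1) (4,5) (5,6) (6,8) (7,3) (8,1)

7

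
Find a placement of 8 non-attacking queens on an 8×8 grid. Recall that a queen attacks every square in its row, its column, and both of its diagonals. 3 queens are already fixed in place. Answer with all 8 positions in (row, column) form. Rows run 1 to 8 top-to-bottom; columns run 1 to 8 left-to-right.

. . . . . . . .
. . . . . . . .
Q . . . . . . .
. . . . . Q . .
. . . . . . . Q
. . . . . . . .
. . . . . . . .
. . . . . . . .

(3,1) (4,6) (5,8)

Row 1: attacked by (3,1)→{1,3}; (4,6)→{3,6}; (5,8)→{4,8}. Safe: 2, 5, 7. Place at column 5.
Row 2: attacked by (1,5)→{4,5,6}; (3,1)→{1,2}; (4,6)→{4,6,8}; (5,8)→{5,8}. Safe: 3, 7. Place at column 3.
Row 6: attacked by (1,5)→{5}; (2,3)→{3,7}; (3,1)→{1,4}; (4,6)→{4,6,8}; (5,8)→{7,8}. Safe: 2. Place at column 2.
Row 7: attacked by (1,5)→{5}; (2,3)→{3,8}; (3,1)→{1,5}; (4,6)→{3,6}; (5,8)→{6,8}; (6,2)→{1,2,3}. Safe: 4, 7. Place at column 4.
Row 8: attacked by (1,5)→{5}; (2,3)→{3}; (3,1)→{1,6}; (4,6)→{2,6}; (5,8)→{5,8}; (6,2)→{2,4}; (7,4)→{3,4,5}. Safe: 7. Place at column 7.
Columns [5, 3, 1, 6, 8, 2, 4, 7], r−c [-4, -1, 2, -2, -3, 4, 3, 1], r+c [6, 5, 4, 10, 13, 8, 11, 15] are all distinct, so no two queens attack.

(1,5) (2,3) (3,1) (4,6) (5,8) (6,2) (7,4) (8,7)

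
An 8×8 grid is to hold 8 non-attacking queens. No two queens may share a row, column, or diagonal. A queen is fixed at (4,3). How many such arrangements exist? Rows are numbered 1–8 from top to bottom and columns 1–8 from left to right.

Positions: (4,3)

12

Branch on row 1: col 1 → 1; col 2 → 1; col 4 → 6; col 5 → 1; col 7 → 1; col 8 → 2.
Sum: 1 + 1 + 6 + 1 + 1 + 2 = 12.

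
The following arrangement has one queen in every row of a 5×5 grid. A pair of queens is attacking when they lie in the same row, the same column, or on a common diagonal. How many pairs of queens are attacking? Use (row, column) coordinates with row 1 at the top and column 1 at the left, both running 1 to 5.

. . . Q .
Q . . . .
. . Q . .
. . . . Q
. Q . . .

All columns are distinct and no two queens satisfy |Δrow| = |Δcol|, so no pair attacks.

0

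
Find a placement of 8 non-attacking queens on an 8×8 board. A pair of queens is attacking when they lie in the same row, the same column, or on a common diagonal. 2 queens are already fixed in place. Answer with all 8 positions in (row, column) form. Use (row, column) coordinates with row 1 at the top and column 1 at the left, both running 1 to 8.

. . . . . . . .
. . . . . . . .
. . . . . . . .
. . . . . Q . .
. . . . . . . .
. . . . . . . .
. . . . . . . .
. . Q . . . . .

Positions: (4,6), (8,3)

(1,1) (2,7) (3,4) (4,6) (5,8) (6,2) (7,5) (8,3)

Row 1: attacked by (4,6)→{3,6}; (8,3)→{3}. Safe: 1, 2, 4, 5, 7, 8. Place at column 1.
Row 2: attacked by (1,1)→{1,2}; (4,6)→{4,6,8}; (8,3)→{3}. Safe: 5, 7. Place at column 7.
Row 3: attacked by (1,1)→{1,3}; (2,7)→{6,7,8}; (4,6)→{5,6,7}; (8,3)→{3,8}. Safe: 2, 4. Place at column 4.
Row 5: attacked by (1,1)→{1,5}; (2,7)→{4,7}; (3,4)→{2,4,6}; (4,6)→{5,6,7}; (8,3)→{3,6}. Safe: 8. Place at column 8.
Row 6: attacked by (1,1)→{1,6}; (2,7)→{3,7}; (3,4)→{1,4,7}; (4,6)→{4,6,8}; (5,8)→{7,8}; (8,3)→{1,3,5}. Safe: 2. Place at column 2.
Row 7: attacked by (1,1)→{1,7}; (2,7)→{2,7}; (3,4)→{4,8}; (4,6)→{3,6}; (5,8)→{6,8}; (6,2)→{1,2,3}; (8,3)→{2,3,4}. Safe: 5. Place at column 5.
Columns [1, 7, 4, 6, 8, 2, 5, 3], r−c [0, -5, -1, -2, -3, 4, 2, 5], r+c [2, 9, 7, 10, 13, 8, 12, 11] are all distinct, so no two queens attack.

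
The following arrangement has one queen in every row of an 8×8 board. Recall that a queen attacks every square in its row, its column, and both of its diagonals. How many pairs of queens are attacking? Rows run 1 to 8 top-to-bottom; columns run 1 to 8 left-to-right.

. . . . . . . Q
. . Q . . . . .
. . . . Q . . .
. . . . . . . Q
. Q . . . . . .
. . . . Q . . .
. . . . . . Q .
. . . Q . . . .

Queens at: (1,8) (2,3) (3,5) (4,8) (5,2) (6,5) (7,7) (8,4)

Same column: (1,8)–(4,8) (column 8); (3,5)–(6,5) (column 5).
Same diagonal: (4,8)–(8,4) (|4−8| = |8−4| = 4).
Total attacking pairs: 3.

3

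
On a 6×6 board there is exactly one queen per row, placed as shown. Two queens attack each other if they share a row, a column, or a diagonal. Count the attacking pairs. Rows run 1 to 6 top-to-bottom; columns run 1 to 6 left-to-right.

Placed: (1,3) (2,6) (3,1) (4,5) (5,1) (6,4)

Same column: (3,1)–(5,1) (column 1).
Same diagonal: (1,3)–(3,1) (|1−3| = |3−1| = 2); (3,1)–(6,4) (|3−6| = |1−4| = 3).
Total attacking pairs: 3.

3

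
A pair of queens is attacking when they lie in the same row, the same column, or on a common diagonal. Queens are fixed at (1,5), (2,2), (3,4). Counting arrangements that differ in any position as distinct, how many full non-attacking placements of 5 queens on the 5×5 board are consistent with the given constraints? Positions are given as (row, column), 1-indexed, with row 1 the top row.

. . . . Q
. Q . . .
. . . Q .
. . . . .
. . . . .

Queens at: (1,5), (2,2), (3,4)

Branch on row 4: col 1 → 1.
Sum: 1 = 1.

1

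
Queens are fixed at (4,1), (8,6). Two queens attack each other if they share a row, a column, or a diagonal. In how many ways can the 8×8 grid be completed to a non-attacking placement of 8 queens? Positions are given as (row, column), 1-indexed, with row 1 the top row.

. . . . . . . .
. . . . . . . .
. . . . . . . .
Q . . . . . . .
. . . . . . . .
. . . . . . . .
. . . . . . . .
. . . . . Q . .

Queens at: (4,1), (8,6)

Branch on row 1: col 2 → 0; col 3 → 1; col 5 → 1; col 7 → 1; col 8 → 1.
Sum: 0 + 1 + 1 + 1 + 1 = 4.

4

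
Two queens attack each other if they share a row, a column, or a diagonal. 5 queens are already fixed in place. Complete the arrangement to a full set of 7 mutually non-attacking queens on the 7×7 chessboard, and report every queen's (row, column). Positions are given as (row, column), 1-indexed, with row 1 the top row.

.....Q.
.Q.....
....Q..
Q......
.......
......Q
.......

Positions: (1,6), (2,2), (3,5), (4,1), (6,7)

(1,6) (2,2) (3,5) (4,1) (5,4) (6,7) (7,3)

Row 5: attacked by (1,6)→{2,6}; (2,2)→{2,5}; (3,5)→{3,5,7}; (4,1)→{1,2}; (6,7)→{6,7}. Safe: 4. Place at column 4.
Row 7: attacked by (1,6)→{6}; (2,2)→{2,7}; (3,5)→{1,5}; (4,1)→{1,4}; (5,4)→{2,4,6}; (6,7)→{6,7}. Safe: 3. Place at column 3.
Columns [6, 2, 5, 1, 4, 7, 3], r−c [-5, 0, -2, 3, 1, -1, 4], r+c [7, 4, 8, 5, 9, 13, 10] are all distinct, so no two queens attack.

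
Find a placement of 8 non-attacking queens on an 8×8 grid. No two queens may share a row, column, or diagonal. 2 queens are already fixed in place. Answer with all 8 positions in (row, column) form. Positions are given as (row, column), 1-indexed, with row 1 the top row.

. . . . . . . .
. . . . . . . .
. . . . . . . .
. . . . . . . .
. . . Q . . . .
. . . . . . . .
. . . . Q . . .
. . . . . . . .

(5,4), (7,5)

(1,6) (2,2) (3,7) (4,1) (5,4) (6,8) (7,5) (8,3)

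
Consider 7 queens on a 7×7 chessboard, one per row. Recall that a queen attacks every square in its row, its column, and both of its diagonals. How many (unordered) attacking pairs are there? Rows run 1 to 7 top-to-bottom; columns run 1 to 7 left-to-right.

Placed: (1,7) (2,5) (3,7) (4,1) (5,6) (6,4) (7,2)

2

Same column: (1,7)–(3,7) (column 7).
Same diagonal: (3,7)–(6,4) (|3−6| = |7−4| = 3).
Total attacking pairs: 2.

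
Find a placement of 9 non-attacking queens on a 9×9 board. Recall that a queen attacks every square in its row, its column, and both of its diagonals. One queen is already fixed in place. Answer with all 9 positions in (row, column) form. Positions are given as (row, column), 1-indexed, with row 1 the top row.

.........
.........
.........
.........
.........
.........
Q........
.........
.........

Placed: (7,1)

(1,3) (2,9) (3,6) (4,8) (5,2) (6,4) (7,1) (8,7) (9,5)

Row 1: attacked by (7,1)→{1,7}. Safe: 2, 3, 4, 5, 6, 8, 9. Place at column 3.
Row 2: attacked by (1,3)→{2,3,4}; (7,1)→{1,6}. Safe: 5, 7, 8, 9. Place at column 9.
Row 3: attacked by (1,3)→{1,3,5}; (2,9)→{8,9}; (7,1)→{1,5}. Safe: 2, 4, 6, 7. Place at column 6.
Row 4: attacked by (1,3)→{3,6}; (2,9)→{7,9}; (3,6)→{5,6,7}; (7,1)→{1,4}. Safe: 2, 8. Place at column 8.
Row 5: attacked by (1,3)→{3,7}; (2,9)→{6,9}; (3,6)→{4,6,8}; (4,8)→{7,8,9}; (7,1)→{1,3}. Safe: 2, 5. Place at column 2.
Row 6: attacked by (1,3)→{3,8}; (2,9)→{5,9}; (3,6)→{3,6,9}; (4,8)→{6,8}; (5,2)→{1,2,3}; (7,1)→{1,2}. Safe: 4, 7. Place at column 4.
Row 8: attacked by (1,3)→{3}; (2,9)→{3,9}; (3,6)→{1,6}; (4,8)→{4,8}; (5,2)→{2,5}; (6,4)→{2,4,6}; (7,1)→{1,2}. Safe: 7. Place at column 7.
Row 9: attacked by (1,3)→{3}; (2,9)→{2,9}; (3,6)→{6}; (4,8)→{3,8}; (5,2)→{2,6}; (6,4)→{1,4,7}; (7,1)→{1,3}; (8,7)→{6,7,8}. Safe: 5. Place at column 5.
Columns [3, 9, 6, 8, 2, 4, 1, 7, 5], r−c [-2, -7, -3, -4, 3, 2, 6, 1, 4], r+c [4, 11, 9, 12, 7, 10, 8, 15, 14] are all distinct, so no two queens attack.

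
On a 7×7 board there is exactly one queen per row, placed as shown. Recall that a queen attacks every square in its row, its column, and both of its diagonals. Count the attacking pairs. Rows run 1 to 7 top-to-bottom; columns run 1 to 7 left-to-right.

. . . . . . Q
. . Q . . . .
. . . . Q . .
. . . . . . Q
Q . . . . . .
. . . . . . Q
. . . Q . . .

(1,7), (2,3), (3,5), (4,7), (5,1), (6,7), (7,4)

6

Same column: (1,7)–(4,7) (column 7); (1,7)–(6,7) (column 7); (4,7)–(6,7) (column 7).
Same diagonal: (1,7)–(3,5) (|1−3| = |7−5| = 2); (2,3)–(6,7) (|2−6| = |3−7| = 4); (4,7)–(7,4) (|4−7| = |7−4| = 3).
Total attacking pairs: 6.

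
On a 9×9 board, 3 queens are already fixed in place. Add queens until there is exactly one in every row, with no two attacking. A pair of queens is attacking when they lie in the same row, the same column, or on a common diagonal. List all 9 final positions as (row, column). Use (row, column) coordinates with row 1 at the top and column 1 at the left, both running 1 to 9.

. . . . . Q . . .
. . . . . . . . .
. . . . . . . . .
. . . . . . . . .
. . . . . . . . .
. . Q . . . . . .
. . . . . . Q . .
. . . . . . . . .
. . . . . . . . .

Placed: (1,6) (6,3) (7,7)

Row 2: attacked by (1,6)→{5,6,7}; (6,3)→{3,7}; (7,7)→{2,7}. Safe: 1, 4, 8, 9. Place at column 9.
Row 3: attacked by (1,6)→{4,6,8}; (2,9)→{8,9}; (6,3)→{3,6}; (7,7)→{3,7}. Safe: 1, 2, 5. Place at column 5.
Row 4: attacked by (1,6)→{3,6,9}; (2,9)→{7,9}; (3,5)→{4,5,6}; (6,3)→{1,3,5}; (7,7)→{4,7}. Safe: 2, 8. Place at column 8.
Row 5: attacked by (1,6)→{2,6}; (2,9)→{6,9}; (3,5)→{3,5,7}; (4,8)→{7,8,9}; (6,3)→{2,3,4}; (7,7)→{5,7,9}. Safe: 1. Place at column 1.
Row 8: attacked by (1,6)→{6}; (2,9)→{3,9}; (3,5)→{5}; (4,8)→{4,8}; (5,1)→{1,4}; (6,3)→{1,3,5}; (7,7)→{6,7,8}. Safe: 2. Place at column 2.
Row 9: attacked by (1,6)→{6}; (2,9)→{2,9}; (3,5)→{5}; (4,8)→{3,8}; (5,1)→{1,5}; (6,3)→{3,6}; (7,7)→{5,7,9}; (8,2)→{1,2,3}. Safe: 4. Place at column 4.
Columns [6, 9, 5, 8, 1, 3, 7, 2, 4], r−c [-5, -7, -2, -4, 4, 3, 0, 6, 5], r+c [7, 11, 8, 12, 6, 9, 14, 10, 13] are all distinct, so no two queens attack.

(1,6) (2,9) (3,5) (4,8) (5,1) (6,3) (7,7) (8,2) (9,4)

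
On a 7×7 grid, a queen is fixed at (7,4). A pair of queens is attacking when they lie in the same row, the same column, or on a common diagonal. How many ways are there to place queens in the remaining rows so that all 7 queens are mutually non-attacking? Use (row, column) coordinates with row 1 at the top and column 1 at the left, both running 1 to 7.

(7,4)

Branch on row 1: col 1 → 1; col 2 → 1; col 3 → 1; col 5 → 1; col 6 → 1; col 7 → 1.
Sum: 1 + 1 + 1 + 1 + 1 + 1 = 6.

6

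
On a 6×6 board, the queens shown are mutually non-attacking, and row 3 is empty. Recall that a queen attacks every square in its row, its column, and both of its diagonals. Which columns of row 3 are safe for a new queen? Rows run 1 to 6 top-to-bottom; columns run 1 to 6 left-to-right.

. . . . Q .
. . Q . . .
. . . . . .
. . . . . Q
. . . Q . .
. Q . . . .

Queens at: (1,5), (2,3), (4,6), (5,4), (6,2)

(1,5) attacks row 3 at column 5 and diagonals 3.
(2,3) attacks row 3 at column 3 and diagonals 2, 4.
(4,6) attacks row 3 at column 6 and diagonals 5.
(5,4) attacks row 3 at column 4 and diagonals 2, 6.
(6,2) attacks row 3 at column 2 and diagonals 5.
Attacked columns: {2, 3, 4, 5, 6}. Safe: {1}.

columns 1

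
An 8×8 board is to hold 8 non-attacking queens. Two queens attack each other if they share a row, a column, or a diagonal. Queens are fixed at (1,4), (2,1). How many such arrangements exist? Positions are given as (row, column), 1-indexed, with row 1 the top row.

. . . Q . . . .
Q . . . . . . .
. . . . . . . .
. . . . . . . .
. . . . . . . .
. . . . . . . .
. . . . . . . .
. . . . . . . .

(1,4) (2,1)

Branch on row 3: col 3 → 0; col 5 → 2; col 7 → 0; col 8 → 0.
Sum: 0 + 2 + 0 + 0 = 2.

2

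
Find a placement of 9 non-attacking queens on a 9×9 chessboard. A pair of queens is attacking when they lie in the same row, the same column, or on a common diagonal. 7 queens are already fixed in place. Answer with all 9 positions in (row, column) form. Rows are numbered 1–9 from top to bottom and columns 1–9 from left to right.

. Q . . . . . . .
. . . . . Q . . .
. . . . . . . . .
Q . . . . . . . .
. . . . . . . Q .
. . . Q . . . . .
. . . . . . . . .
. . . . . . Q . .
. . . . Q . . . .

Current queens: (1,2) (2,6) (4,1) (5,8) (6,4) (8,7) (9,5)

(1,2) (2,6) (3,3) (4,1) (5,8) (6,4) (7,9) (8,7) (9,5)

Row 3: attacked by (1,2)→{2,4}; (2,6)→{5,6,7}; (4,1)→{1,2}; (5,8)→{6,8}; (6,4)→{1,4,7}; (8,7)→{2,7}; (9,5)→{5}. Safe: 3, 9. Place at column 3.
Row 7: attacked by (1,2)→{2,8}; (2,6)→{1,6}; (3,3)→{3,7}; (4,1)→{1,4}; (5,8)→{6,8}; (6,4)→{3,4,5}; (8,7)→{6,7,8}; (9,5)→{3,5,7}. Safe: 9. Place at column 9.
Columns [2, 6, 3, 1, 8, 4, 9, 7, 5], r−c [-1, -4, 0, 3, -3, 2, -2, 1, 4], r+c [3, 8, 6, 5, 13, 10, 16, 15, 14] are all distinct, so no two queens attack.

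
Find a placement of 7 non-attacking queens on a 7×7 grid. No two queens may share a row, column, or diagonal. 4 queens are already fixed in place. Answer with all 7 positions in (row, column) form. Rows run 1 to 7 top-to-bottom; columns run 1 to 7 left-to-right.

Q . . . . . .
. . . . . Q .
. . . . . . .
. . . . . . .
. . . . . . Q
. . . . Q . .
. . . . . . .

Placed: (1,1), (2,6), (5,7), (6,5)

Row 3: attacked by (1,1)→{1,3}; (2,6)→{5,6,7}; (5,7)→{5,7}; (6,5)→{2,5}. Safe: 4. Place at column 4.
Row 4: attacked by (1,1)→{1,4}; (2,6)→{4,6}; (3,4)→{3,4,5}; (5,7)→{6,7}; (6,5)→{3,5,7}. Safe: 2. Place at column 2.
Row 7: attacked by (1,1)→{1,7}; (2,6)→{1,6}; (3,4)→{4}; (4,2)→{2,5}; (5,7)→{5,7}; (6,5)→{4,5,6}. Safe: 3. Place at column 3.
Columns [1, 6, 4, 2, 7, 5, 3], r−c [0, -4, -1, 2, -2, 1, 4], r+c [2, 8, 7, 6, 12, 11, 10] are all distinct, so no two queens attack.

(1,1) (2,6) (3,4) (4,2) (5,7) (6,5) (7,3)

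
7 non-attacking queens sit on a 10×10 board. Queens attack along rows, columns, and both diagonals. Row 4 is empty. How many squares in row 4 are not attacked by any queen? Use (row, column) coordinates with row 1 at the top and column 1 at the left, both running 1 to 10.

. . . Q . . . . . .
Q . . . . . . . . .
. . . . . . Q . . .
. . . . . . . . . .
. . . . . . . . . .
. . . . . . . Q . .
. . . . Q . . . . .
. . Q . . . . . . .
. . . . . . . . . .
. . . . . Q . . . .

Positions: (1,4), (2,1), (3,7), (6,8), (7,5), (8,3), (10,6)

1

(1,4) attacks row 4 at column 4 and diagonals 1, 7.
(2,1) attacks row 4 at column 1 and diagonals 3.
(3,7) attacks row 4 at column 7 and diagonals 6, 8.
(6,8) attacks row 4 at column 8 and diagonals 6, 10.
(7,5) attacks row 4 at column 5 and diagonals 2, 8.
(8,3) attacks row 4 at column 3 and diagonals 7.
(10,6) attacks row 4 at column 6.
Attacked columns: {1, 2, 3, 4, 5, 6, 7, 8, 10}. Safe: {9}.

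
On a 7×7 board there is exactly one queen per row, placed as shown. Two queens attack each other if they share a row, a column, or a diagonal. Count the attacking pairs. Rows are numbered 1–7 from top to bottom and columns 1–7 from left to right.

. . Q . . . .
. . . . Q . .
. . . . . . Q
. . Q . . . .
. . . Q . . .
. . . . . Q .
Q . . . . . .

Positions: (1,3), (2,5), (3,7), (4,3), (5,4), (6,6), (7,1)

3

Same column: (1,3)–(4,3) (column 3).
Same diagonal: (2,5)–(4,3) (|2−4| = |5−3| = 2); (4,3)–(5,4) (|4−5| = |3−4| = 1).
Total attacking pairs: 3.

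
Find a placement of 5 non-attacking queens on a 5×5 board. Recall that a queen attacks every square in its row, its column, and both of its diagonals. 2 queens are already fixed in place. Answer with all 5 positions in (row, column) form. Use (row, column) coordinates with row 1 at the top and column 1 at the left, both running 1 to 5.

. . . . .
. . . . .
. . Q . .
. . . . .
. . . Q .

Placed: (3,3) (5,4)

(1,2) (2,5) (3,3) (4,1) (5,4)

Row 1: attacked by (3,3)→{1,3,5}; (5,4)→{4}. Safe: 2. Place at column 2.
Row 2: attacked by (1,2)→{1,2,3}; (3,3)→{2,3,4}; (5,4)→{1,4}. Safe: 5. Place at column 5.
Row 4: attacked by (1,2)→{2,5}; (2,5)→{3,5}; (3,3)→{2,3,4}; (5,4)→{3,4,5}. Safe: 1. Place at column 1.
Columns [2, 5, 3, 1, 4], r−c [-1, -3, 0, 3, 1], r+c [3, 7, 6, 5, 9] are all distinct, so no two queens attack.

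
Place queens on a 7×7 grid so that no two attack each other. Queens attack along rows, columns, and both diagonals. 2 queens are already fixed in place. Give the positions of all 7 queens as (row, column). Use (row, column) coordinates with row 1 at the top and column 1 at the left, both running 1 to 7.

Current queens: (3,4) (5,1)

Row 1: attacked by (3,4)→{2,4,6}; (5,1)→{1,5}. Safe: 3, 7. Place at column 7.
Row 2: attacked by (1,7)→{6,7}; (3,4)→{3,4,5}; (5,1)→{1,4}. Safe: 2. Place at column 2.
Row 4: attacked by (1,7)→{4,7}; (2,2)→{2,4}; (3,4)→{3,4,5}; (5,1)→{1,2}. Safe: 6. Place at column 6.
Row 6: attacked by (1,7)→{2,7}; (2,2)→{2,6}; (3,4)→{1,4,7}; (4,6)→{4,6}; (5,1)→{1,2}. Safe: 3, 5. Place at column 3.
Row 7: attacked by (1,7)→{1,7}; (2,2)→{2,7}; (3,4)→{4}; (4,6)→{3,6}; (5,1)→{1,3}; (6,3)→{2,3,4}. Safe: 5. Place at column 5.
Columns [7, 2, 4, 6, 1, 3, 5], r−c [-6, 0, -1, -2, 4, 3, 2], r+c [8, 4, 7, 10, 6, 9, 12] are all distinct, so no two queens attack.

(1,7) (2,2) (3,4) (4,6) (5,1) (6,3) (7,5)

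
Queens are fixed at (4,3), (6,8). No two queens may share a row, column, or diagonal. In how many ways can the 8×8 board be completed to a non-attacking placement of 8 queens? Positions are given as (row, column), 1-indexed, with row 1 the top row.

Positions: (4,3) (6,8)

2

Branch on row 1: col 1 → 0; col 2 → 0; col 4 → 2; col 5 → 0; col 7 → 0.
Sum: 0 + 0 + 2 + 0 + 0 = 2.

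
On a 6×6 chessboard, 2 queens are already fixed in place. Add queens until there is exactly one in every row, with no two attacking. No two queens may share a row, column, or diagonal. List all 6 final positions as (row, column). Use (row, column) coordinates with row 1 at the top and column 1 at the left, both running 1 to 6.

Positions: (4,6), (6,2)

(1,5) (2,3) (3,1) (4,6) (5,4) (6,2)

Row 1: attacked by (4,6)→{3,6}; (6,2)→{2}. Safe: 1, 4, 5. Place at column 5.
Row 2: attacked by (1,5)→{4,5,6}; (4,6)→{4,6}; (6,2)→{2,6}. Safe: 1, 3. Place at column 3.
Row 3: attacked by (1,5)→{3,5}; (2,3)→{2,3,4}; (4,6)→{5,6}; (6,2)→{2,5}. Safe: 1. Place at column 1.
Row 5: attacked by (1,5)→{1,5}; (2,3)→{3,6}; (3,1)→{1,3}; (4,6)→{5,6}; (6,2)→{1,2,3}. Safe: 4. Place at column 4.
Columns [5, 3, 1, 6, 4, 2], r−c [-4, -1, 2, -2, 1, 4], r+c [6, 5, 4, 10, 9, 8] are all distinct, so no two queens attack.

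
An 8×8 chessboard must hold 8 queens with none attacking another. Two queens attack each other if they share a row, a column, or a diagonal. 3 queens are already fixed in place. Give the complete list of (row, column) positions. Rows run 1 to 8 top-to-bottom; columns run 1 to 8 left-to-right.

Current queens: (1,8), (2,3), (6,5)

(1,8) (2,3) (3,1) (4,6) (5,2) (6,5) (7,7) (8,4)

Row 3: attacked by (1,8)→{6,8}; (2,3)→{2,3,4}; (6,5)→{2,5,8}. Safe: 1, 7. Place at column 1.
Row 4: attacked by (1,8)→{5,8}; (2,3)→{1,3,5}; (3,1)→{1,2}; (6,5)→{3,5,7}. Safe: 4, 6. Place at column 6.
Row 5: attacked by (1,8)→{4,8}; (2,3)→{3,6}; (3,1)→{1,3}; (4,6)→{5,6,7}; (6,5)→{4,5,6}. Safe: 2. Place at column 2.
Row 7: attacked by (1,8)→{2,8}; (2,3)→{3,8}; (3,1)→{1,5}; (4,6)→{3,6}; (5,2)→{2,4}; (6,5)→{4,5,6}. Safe: 7. Place at column 7.
Row 8: attacked by (1,8)→{1,8}; (2,3)→{3}; (3,1)→{1,6}; (4,6)→{2,6}; (5,2)→{2,5}; (6,5)→{3,5,7}; (7,7)→{6,7,8}. Safe: 4. Place at column 4.
Columns [8, 3, 1, 6, 2, 5, 7, 4], r−c [-7, -1, 2, -2, 3, 1, 0, 4], r+c [9, 5, 4, 10, 7, 11, 14, 12] are all distinct, so no two queens attack.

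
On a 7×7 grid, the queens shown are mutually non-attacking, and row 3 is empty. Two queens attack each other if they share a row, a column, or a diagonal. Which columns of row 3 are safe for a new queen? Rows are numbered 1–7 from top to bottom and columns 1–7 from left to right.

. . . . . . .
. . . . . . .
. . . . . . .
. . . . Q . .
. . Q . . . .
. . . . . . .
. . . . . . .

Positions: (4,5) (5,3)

(4,5) attacks row 3 at column 5 and diagonals 4, 6.
(5,3) attacks row 3 at column 3 and diagonals 1, 5.
Attacked columns: {1, 3, 4, 5, 6}. Safe: {2, 7}.

columns 2, 7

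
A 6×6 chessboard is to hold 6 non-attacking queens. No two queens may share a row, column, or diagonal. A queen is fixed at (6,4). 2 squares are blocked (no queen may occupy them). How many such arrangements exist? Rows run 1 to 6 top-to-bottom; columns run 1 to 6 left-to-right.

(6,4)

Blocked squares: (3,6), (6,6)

1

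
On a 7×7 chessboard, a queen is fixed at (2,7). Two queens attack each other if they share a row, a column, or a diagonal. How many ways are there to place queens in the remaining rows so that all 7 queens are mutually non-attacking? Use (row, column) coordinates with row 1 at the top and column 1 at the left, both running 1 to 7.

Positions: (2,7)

7

Branch on row 1: col 1 → 0; col 2 → 1; col 3 → 2; col 4 → 2; col 5 → 2.
Sum: 0 + 1 + 2 + 2 + 2 = 7.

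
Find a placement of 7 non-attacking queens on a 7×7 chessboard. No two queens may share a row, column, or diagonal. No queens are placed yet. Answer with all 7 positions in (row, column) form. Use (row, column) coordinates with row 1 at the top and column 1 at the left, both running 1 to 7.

Row 1: Safe: 1, 2, 3, 4, 5, 6, 7. Place at column 4.
Row 2: attacked by (1,4)→{3,4,5}. Safe: 1, 2, 6, 7. Place at column 1.
Row 3: attacked by (1,4)→{2,4,6}; (2,1)→{1,2}. Safe: 3, 5, 7. Place at column 5.
Row 4: attacked by (1,4)→{1,4,7}; (2,1)→{1,3}; (3,5)→{4,5,6}. Safe: 2. Place at column 2.
Row 5: attacked by (1,4)→{4}; (2,1)→{1,4}; (3,5)→{3,5,7}; (4,2)→{1,2,3}. Safe: 6. Place at column 6.
Row 6: attacked by (1,4)→{4}; (2,1)→{1,5}; (3,5)→{2,5}; (4,2)→{2,4}; (5,6)→{5,6,7}. Safe: 3. Place at column 3.
Row 7: attacked by (1,4)→{4}; (2,1)→{1,6}; (3,5)→{1,5}; (4,2)→{2,5}; (5,6)→{4,6}; (6,3)→{2,3,4}. Safe: 7. Place at column 7.
Columns [4, 1, 5, 2, 6, 3, 7], r−c [-3, 1, -2, 2, -1, 3, 0], r+c [5, 3, 8, 6, 11, 9, 14] are all distinct, so no two queens attack.

(1,4) (2,1) (3,5) (4,2) (5,6) (6,3) (7,7)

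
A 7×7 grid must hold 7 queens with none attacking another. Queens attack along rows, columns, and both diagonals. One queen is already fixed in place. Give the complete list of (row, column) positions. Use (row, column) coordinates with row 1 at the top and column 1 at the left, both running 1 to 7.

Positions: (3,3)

(1,4) (2,1) (3,3) (4,6) (5,2) (6,7) (7,5)

Row 1: attacked by (3,3)→{1,3,5}. Safe: 2, 4, 6, 7. Place at column 4.
Row 2: attacked by (1,4)→{3,4,5}; (3,3)→{2,3,4}. Safe: 1, 6, 7. Place at column 1.
Row 4: attacked by (1,4)→{1,4,7}; (2,1)→{1,3}; (3,3)→{2,3,4}. Safe: 5, 6. Place at column 6.
Row 5: attacked by (1,4)→{4}; (2,1)→{1,4}; (3,3)→{1,3,5}; (4,6)→{5,6,7}. Safe: 2. Place at column 2.
Row 6: attacked by (1,4)→{4}; (2,1)→{1,5}; (3,3)→{3,6}; (4,6)→{4,6}; (5,2)→{1,2,3}. Safe: 7. Place at column 7.
Row 7: attacked by (1,4)→{4}; (2,1)→{1,6}; (3,3)→{3,7}; (4,6)→{3,6}; (5,2)→{2,4}; (6,7)→{6,7}. Safe: 5. Place at column 5.
Columns [4, 1, 3, 6, 2, 7, 5], r−c [-3, 1, 0, -2, 3, -1, 2], r+c [5, 3, 6, 10, 7, 13, 12] are all distinct, so no two queens attack.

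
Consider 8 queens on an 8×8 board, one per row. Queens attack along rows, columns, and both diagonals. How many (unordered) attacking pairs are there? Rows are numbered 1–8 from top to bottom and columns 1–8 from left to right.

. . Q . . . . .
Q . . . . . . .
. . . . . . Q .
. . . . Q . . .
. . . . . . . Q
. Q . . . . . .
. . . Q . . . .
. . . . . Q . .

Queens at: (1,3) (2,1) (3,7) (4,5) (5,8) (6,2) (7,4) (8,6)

0

All columns are distinct and no two queens satisfy |Δrow| = |Δcol|, so no pair attacks.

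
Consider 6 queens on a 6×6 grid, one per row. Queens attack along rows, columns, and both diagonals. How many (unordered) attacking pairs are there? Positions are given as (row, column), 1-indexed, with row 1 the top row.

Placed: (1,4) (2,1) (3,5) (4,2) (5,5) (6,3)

Same column: (3,5)–(5,5) (column 5).
Total attacking pairs: 1.

1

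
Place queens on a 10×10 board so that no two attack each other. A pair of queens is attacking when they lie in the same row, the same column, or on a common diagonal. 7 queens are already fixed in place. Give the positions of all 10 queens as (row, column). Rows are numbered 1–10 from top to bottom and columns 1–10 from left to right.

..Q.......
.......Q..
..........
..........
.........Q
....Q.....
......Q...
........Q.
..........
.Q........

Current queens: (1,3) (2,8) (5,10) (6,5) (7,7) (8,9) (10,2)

Row 3: attacked by (1,3)→{1,3,5}; (2,8)→{7,8,9}; (5,10)→{8,10}; (6,5)→{2,5,8}; (7,7)→{3,7}; (8,9)→{4,9}; (10,2)→{2,9}. Safe: 6. Place at column 6.
Row 4: attacked by (1,3)→{3,6}; (2,8)→{6,8,10}; (3,6)→{5,6,7}; (5,10)→{9,10}; (6,5)→{3,5,7}; (7,7)→{4,7,10}; (8,9)→{5,9}; (10,2)→{2,8}. Safe: 1. Place at column 1.
Row 9: attacked by (1,3)→{3}; (2,8)→{1,8}; (3,6)→{6}; (4,1)→{1,6}; (5,10)→{6,10}; (6,5)→{2,5,8}; (7,7)→{5,7,9}; (8,9)→{8,9,10}; (10,2)→{1,2,3}. Safe: 4. Place at column 4.
Columns [3, 8, 6, 1, 10, 5, 7, 9, 4, 2], r−c [-2, -6, -3, 3, -5, 1, 0, -1, 5, 8], r+c [4, 10, 9, 5, 15, 11, 14, 17, 13, 12] are all distinct, so no two queens attack.

(1,3) (2,8) (3,6) (4,1) (5,10) (6,5) (7,7) (8,9) (9,4) (10,2)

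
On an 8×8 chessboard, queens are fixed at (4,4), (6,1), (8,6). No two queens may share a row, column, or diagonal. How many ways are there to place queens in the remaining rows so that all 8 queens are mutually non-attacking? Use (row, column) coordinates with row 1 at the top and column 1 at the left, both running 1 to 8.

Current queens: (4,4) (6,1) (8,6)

Branch on row 1: col 2 → 0; col 3 → 0; col 5 → 1; col 8 → 0.
Sum: 0 + 0 + 1 + 0 = 1.

1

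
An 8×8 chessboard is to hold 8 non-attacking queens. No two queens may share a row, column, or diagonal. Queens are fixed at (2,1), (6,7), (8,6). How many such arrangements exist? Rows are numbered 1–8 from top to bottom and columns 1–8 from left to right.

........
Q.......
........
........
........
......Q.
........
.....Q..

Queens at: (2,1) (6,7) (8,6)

2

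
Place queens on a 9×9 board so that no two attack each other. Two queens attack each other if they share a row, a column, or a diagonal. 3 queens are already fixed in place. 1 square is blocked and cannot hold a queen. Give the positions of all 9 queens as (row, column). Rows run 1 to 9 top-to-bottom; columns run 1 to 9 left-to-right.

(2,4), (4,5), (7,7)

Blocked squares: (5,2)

(1,9) (2,4) (3,1) (4,5) (5,8) (6,2) (7,7) (8,3) (9,6)

Row 1: attacked by (2,4)→{3,4,5}; (4,5)→{2,5,8}; (7,7)→{1,7}. Safe: 6, 9. Place at column 9.
Row 3: attacked by (1,9)→{7,9}; (2,4)→{3,4,5}; (4,5)→{4,5,6}; (7,7)→{3,7}. Safe: 1, 2, 8. Place at column 1.
Row 5: attacked by (1,9)→{5,9}; (2,4)→{1,4,7}; (3,1)→{1,3}; (4,5)→{4,5,6}; (7,7)→{5,7,9}. Blocked: 2. Safe: 8. Place at column 8.
Row 6: attacked by (1,9)→{4,9}; (2,4)→{4,8}; (3,1)→{1,4}; (4,5)→{3,5,7}; (5,8)→{7,8,9}; (7,7)→{6,7,8}. Safe: 2. Place at column 2.
Row 8: attacked by (1,9)→{2,9}; (2,4)→{4}; (3,1)→{1,6}; (4,5)→{1,5,9}; (5,8)→{5,8}; (6,2)→{2,4}; (7,7)→{6,7,8}. Safe: 3. Place at column 3.
Row 9: attacked by (1,9)→{1,9}; (2,4)→{4}; (3,1)→{1,7}; (4,5)→{5}; (5,8)→{4,8}; (6,2)→{2,5}; (7,7)→{5,7,9}; (8,3)→{2,3,4}. Safe: 6. Place at column 6.
Columns [9, 4, 1, 5, 8, 2, 7, 3, 6], r−c [-8, -2, 2, -1, -3, 4, 0, 5, 3], r+c [10, 6, 4, 9, 13, 8, 14, 11, 15] are all distinct, so no two queens attack.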